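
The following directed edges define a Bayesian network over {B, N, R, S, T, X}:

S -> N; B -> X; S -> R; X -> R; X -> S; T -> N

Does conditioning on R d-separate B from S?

No — B and S are not d-separated given {R}.

Enumerating the 2 paths from B to S and testing each for blocking by {R}:
Path 1: B → X → R ← S
  X is a chain and X is not conditioned on; R is a collider and R is conditioned on, which opens it — no node blocks this path, so it is active.
Path 2: B → X → S
  X is a chain and X is not conditioned on — no node blocks this path, so it is active.
Since the path B → X → R ← S is active, B and S are not d-separated given {R}.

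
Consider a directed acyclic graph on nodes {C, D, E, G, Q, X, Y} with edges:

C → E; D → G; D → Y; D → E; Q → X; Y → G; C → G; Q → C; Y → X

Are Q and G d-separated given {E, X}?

Enumerating the 6 paths from Q to G and testing each for blocking by {E, X}:
Path 1: Q → C → E ← D → Y → G
  C is a chain and C is not conditioned on; E is a collider and E is conditioned on, which opens it; D is a fork and D is not conditioned on; Y is a chain and Y is not conditioned on — no node blocks this path, so it is active.
Path 2: Q → C → E ← D → G
  C is a chain and C is not conditioned on; E is a collider and E is conditioned on, which opens it; D is a fork and D is not conditioned on — no node blocks this path, so it is active.
Path 3: Q → C → G
  C is a chain and C is not conditioned on — no node blocks this path, so it is active.
Path 4: Q → X ← Y ← D → E ← C → G
  X is a collider and X is conditioned on, which opens it; Y is a chain and Y is not conditioned on; D is a fork and D is not conditioned on; E is a collider and E is conditioned on, which opens it; C is a fork and C is not conditioned on — no node blocks this path, so it is active.
Path 5: Q → X ← Y ← D → G
  X is a collider and X is conditioned on, which opens it; Y is a chain and Y is not conditioned on; D is a fork and D is not conditioned on — no node blocks this path, so it is active.
Path 6: Q → X ← Y → G
  X is a collider and X is conditioned on, which opens it; Y is a fork and Y is not conditioned on — no node blocks this path, so it is active.
Because an active path exists, Q and G are not d-separated.

No — Q and G are not d-separated given {E, X}.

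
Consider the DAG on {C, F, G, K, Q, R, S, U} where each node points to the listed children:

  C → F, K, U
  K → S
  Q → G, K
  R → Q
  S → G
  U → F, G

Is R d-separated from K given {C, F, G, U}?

No

We examine all 4 paths between R and K:
Path 1: R → Q → G ← S ← K
  Q is a chain and Q is not conditioned on; G is a collider and G is conditioned on, which opens it; S is a chain and S is not conditioned on — no node blocks this path, so it is active.
Path 2: R → Q → G ← U → F ← C → K
  U is a fork here and U is conditioned on, so the path is blocked at U.
Path 3: R → Q → G ← U ← C → K
  U is a chain here and U is conditioned on, so the path is blocked at U.
Path 4: R → Q → K
  Q is a chain and Q is not conditioned on — no node blocks this path, so it is active.
At least one path is unblocked, so d-separation fails.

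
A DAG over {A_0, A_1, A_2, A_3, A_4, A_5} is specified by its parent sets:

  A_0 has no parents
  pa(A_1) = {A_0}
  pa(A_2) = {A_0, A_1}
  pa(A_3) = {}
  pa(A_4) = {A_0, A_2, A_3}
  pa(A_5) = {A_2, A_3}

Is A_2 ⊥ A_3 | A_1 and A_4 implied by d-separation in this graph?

4 paths connect A_2 and A_3; each must be blocked for d-separation to hold:
  1. A_2 ← A_1 ← A_0 → A_4 ← A_3 — A_1:chain[blocks]; A_0:fork[open]; A_4:collider[open] ⇒ blocked
  2. A_2 → A_5 ← A_3 — A_5:collider[blocks] ⇒ blocked
  3. A_2 → A_4 ← A_3 — A_4:collider[open] ⇒ active
  4. A_2 ← A_0 → A_4 ← A_3 — A_0:fork[open]; A_4:collider[open] ⇒ active
Since the path A_2 → A_4 ← A_3 is active, A_2 and A_3 are not d-separated given {A_1, A_4}.

No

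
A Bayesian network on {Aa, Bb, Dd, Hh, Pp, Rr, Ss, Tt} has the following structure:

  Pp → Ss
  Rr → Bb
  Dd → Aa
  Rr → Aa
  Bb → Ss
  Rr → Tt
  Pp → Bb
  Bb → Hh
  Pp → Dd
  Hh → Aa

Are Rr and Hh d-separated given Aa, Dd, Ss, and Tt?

Enumerating the 6 paths from Rr to Hh and testing each for blocking by {Aa, Dd, Ss, Tt}:
  1. Rr → Bb → Ss ← Pp → Dd → Aa ← Hh — Bb:chain[open]; Ss:collider[open]; Pp:fork[open]; Dd:chain[blocks]; Aa:collider[open] ⇒ blocked
  2. Rr → Bb ← Pp → Dd → Aa ← Hh — Bb:collider[open]; Pp:fork[open]; Dd:chain[blocks]; Aa:collider[open] ⇒ blocked
  3. Rr → Bb → Hh — Bb:chain[open] ⇒ active
  4. Rr → Aa ← Hh — Aa:collider[open] ⇒ active
  5. Rr → Aa ← Dd ← Pp → Ss ← Bb → Hh — Aa:collider[open]; Dd:chain[blocks]; Pp:fork[open]; Ss:collider[open]; Bb:fork[open] ⇒ blocked
  6. Rr → Aa ← Dd ← Pp → Bb → Hh — Aa:collider[open]; Dd:chain[blocks]; Pp:fork[open]; Bb:chain[open] ⇒ blocked
Since the path Rr → Bb → Hh is active, Rr and Hh are not d-separated given {Aa, Dd, Ss, Tt}.

No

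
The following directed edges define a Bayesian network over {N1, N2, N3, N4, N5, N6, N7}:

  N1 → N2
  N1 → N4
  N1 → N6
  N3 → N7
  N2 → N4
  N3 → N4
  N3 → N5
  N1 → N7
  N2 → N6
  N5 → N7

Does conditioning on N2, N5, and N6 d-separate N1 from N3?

We examine all 5 paths between N1 and N3:
Path 1: N1 → N6 ← N2 → N4 ← N3
  N2 is a fork here and N2 is conditioned on, so the path is blocked at N2.
Path 2: N1 → N4 ← N3
  N4 is a collider here and neither N4 nor any of its descendants is conditioned on, so the collider stays closed — the path is blocked at N4.
Path 3: N1 → N2 → N4 ← N3
  N2 is a chain here and N2 is conditioned on, so the path is blocked at N2.
Path 4: N1 → N7 ← N3
  N7 is a collider here and neither N7 nor any of its descendants is conditioned on, so the collider stays closed — the path is blocked at N7.
Path 5: N1 → N7 ← N5 ← N3
  N7 is a collider here and neither N7 nor any of its descendants is conditioned on, so the collider stays closed — the path is blocked at N7.
Since every path is blocked, d-separation holds.

Yes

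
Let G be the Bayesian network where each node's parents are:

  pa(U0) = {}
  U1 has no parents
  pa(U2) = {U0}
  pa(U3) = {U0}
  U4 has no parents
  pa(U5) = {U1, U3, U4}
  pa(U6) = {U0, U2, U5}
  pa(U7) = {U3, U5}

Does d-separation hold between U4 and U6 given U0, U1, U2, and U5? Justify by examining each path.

Yes — U4 and U6 are d-separated given {U0, U1, U2, U5}.

5 paths connect U4 and U6; each must be blocked for d-separation to hold:
Path 1: U4 → U5 ← U3 ← U0 → U6
  U0 is a fork here and U0 is conditioned on, so the path is blocked at U0.
Path 2: U4 → U5 ← U3 ← U0 → U2 → U6
  U0 is a fork here and U0 is conditioned on, so the path is blocked at U0.
Path 3: U4 → U5 → U6
  U5 is a chain here and U5 is conditioned on, so the path is blocked at U5.
Path 4: U4 → U5 → U7 ← U3 ← U0 → U6
  U5 is a chain here and U5 is conditioned on, so the path is blocked at U5.
Path 5: U4 → U5 → U7 ← U3 ← U0 → U2 → U6
  U5 is a chain here and U5 is conditioned on, so the path is blocked at U5.
Every path is blocked, so U4 and U6 are d-separated given {U0, U1, U2, U5}.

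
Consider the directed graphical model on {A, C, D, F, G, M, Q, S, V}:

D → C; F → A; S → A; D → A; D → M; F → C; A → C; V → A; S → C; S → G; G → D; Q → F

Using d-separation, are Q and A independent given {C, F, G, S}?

Yes

Enumerating the 6 paths from Q to A and testing each for blocking by {C, F, G, S}:
Path 1: Q → F → C ← A
  F is a chain here and F is conditioned on, so the path is blocked at F.
Path 2: Q → F → C ← S → G → D → A
  F is a chain here and F is conditioned on, so the path is blocked at F.
Path 3: Q → F → C ← S → A
  F is a chain here and F is conditioned on, so the path is blocked at F.
Path 4: Q → F → C ← D ← G ← S → A
  F is a chain here and F is conditioned on, so the path is blocked at F.
Path 5: Q → F → C ← D → A
  F is a chain here and F is conditioned on, so the path is blocked at F.
Path 6: Q → F → A
  F is a chain here and F is conditioned on, so the path is blocked at F.
All paths are blocked; Q ⊥ A | {C, F, G, S} holds.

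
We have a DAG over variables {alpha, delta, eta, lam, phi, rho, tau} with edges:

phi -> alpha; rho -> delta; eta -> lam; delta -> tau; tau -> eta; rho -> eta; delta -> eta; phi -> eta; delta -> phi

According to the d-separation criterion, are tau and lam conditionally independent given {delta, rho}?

There are 4 undirected paths between tau and lam; checking each against the conditioning set {delta, rho}:
Path 1: tau → eta → lam
  eta is a chain and eta is not conditioned on — no node blocks this path, so it is active.
Path 2: tau ← delta → phi → eta → lam
  delta is a fork here and delta is conditioned on, so the path is blocked at delta.
Path 3: tau ← delta → eta → lam
  delta is a fork here and delta is conditioned on, so the path is blocked at delta.
Path 4: tau ← delta ← rho → eta → lam
  delta is a chain here and delta is conditioned on, so the path is blocked at delta.
Because an active path exists, tau and lam are not d-separated.

No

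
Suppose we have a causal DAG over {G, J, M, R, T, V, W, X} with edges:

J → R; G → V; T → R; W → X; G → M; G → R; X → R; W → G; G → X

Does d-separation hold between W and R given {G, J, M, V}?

No

Enumerating the 4 paths from W to R and testing each for blocking by {G, J, M, V}:
Path 1: W → G → R
  G is a chain here and G is conditioned on, so the path is blocked at G.
Path 2: W → G → X → R
  G is a chain here and G is conditioned on, so the path is blocked at G.
Path 3: W → X → R
  X is a chain and X is not conditioned on — no node blocks this path, so it is active.
Path 4: W → X ← G → R
  X is a collider here and neither X nor any of its descendants is conditioned on, so the collider stays closed — the path is blocked at X.
Since the path W → X → R is active, W and R are not d-separated given {G, J, M, V}.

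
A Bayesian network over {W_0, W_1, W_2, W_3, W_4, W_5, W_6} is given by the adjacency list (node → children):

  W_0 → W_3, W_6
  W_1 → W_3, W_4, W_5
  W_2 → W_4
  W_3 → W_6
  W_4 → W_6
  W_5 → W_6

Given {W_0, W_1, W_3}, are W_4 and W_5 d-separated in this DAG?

Yes

There are 6 undirected paths between W_4 and W_5; checking each against the conditioning set {W_0, W_1, W_3}:
Path 1: W_4 ← W_1 → W_5
  W_1 is a fork here and W_1 is conditioned on, so the path is blocked at W_1.
Path 2: W_4 ← W_1 → W_3 ← W_0 → W_6 ← W_5
  W_1 is a fork here and W_1 is conditioned on, so the path is blocked at W_1.
Path 3: W_4 ← W_1 → W_3 → W_6 ← W_5
  W_1 is a fork here and W_1 is conditioned on, so the path is blocked at W_1.
Path 4: W_4 → W_6 ← W_0 → W_3 ← W_1 → W_5
  W_6 is a collider here and neither W_6 nor any of its descendants is conditioned on, so the collider stays closed — the path is blocked at W_6.
Path 5: W_4 → W_6 ← W_5
  W_6 is a collider here and neither W_6 nor any of its descendants is conditioned on, so the collider stays closed — the path is blocked at W_6.
Path 6: W_4 → W_6 ← W_3 ← W_1 → W_5
  W_6 is a collider here and neither W_6 nor any of its descendants is conditioned on, so the collider stays closed — the path is blocked at W_6.
Since every path is blocked, d-separation holds.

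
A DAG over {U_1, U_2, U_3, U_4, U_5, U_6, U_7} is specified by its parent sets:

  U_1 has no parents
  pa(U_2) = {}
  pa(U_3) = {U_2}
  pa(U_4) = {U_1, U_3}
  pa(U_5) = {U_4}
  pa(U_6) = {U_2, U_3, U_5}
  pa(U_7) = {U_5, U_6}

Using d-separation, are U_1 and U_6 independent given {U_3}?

We examine all 4 paths between U_1 and U_6:
  1. U_1 → U_4 ← U_3 ← U_2 → U_6 — U_4:collider[blocks]; U_3:chain[blocks]; U_2:fork[open] ⇒ blocked
  2. U_1 → U_4 ← U_3 → U_6 — U_4:collider[blocks]; U_3:fork[blocks] ⇒ blocked
  3. U_1 → U_4 → U_5 → U_7 ← U_6 — U_4:chain[open]; U_5:chain[open]; U_7:collider[blocks] ⇒ blocked
  4. U_1 → U_4 → U_5 → U_6 — U_4:chain[open]; U_5:chain[open] ⇒ active
Because an active path exists, U_1 and U_6 are not d-separated.

No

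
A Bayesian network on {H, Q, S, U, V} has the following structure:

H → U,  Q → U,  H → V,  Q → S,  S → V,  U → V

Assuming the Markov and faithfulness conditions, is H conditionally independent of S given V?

No — H and S are not d-separated given {V}.

Enumerating the 4 paths from H to S and testing each for blocking by {V}:
Path 1: H → U → V ← S
  U is a chain and U is not conditioned on; V is a collider and V is conditioned on, which opens it — no node blocks this path, so it is active.
Path 2: H → U ← Q → S
  U is a collider and its descendant V is conditioned on, which opens it; Q is a fork and Q is not conditioned on — no node blocks this path, so it is active.
Path 3: H → V ← U ← Q → S
  V is a collider and V is conditioned on, which opens it; U is a chain and U is not conditioned on; Q is a fork and Q is not conditioned on — no node blocks this path, so it is active.
Path 4: H → V ← S
  V is a collider and V is conditioned on, which opens it — no node blocks this path, so it is active.
At least one path is unblocked, so d-separation fails.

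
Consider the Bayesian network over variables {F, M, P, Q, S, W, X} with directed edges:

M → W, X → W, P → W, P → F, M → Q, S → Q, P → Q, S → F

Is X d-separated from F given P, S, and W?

We examine all 4 paths between X and F:
Path 1: X → W ← M → Q ← S → F
  Q is a collider here and neither Q nor any of its descendants is conditioned on, so the collider stays closed — the path is blocked at Q.
Path 2: X → W ← M → Q ← P → F
  Q is a collider here and neither Q nor any of its descendants is conditioned on, so the collider stays closed — the path is blocked at Q.
Path 3: X → W ← P → Q ← S → F
  P is a fork here and P is conditioned on, so the path is blocked at P.
Path 4: X → W ← P → F
  P is a fork here and P is conditioned on, so the path is blocked at P.
Every path is blocked, so X and F are d-separated given {P, S, W}.

Yes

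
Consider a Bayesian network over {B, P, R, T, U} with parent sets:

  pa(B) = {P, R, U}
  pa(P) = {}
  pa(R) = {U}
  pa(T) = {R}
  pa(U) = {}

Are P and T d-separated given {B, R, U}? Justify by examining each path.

2 paths connect P and T; each must be blocked for d-separation to hold:
  1. P → B ← U → R → T — B:collider[open]; U:fork[blocks]; R:chain[blocks] ⇒ blocked
  2. P → B ← R → T — B:collider[open]; R:fork[blocks] ⇒ blocked
Since every path is blocked, d-separation holds.

Yes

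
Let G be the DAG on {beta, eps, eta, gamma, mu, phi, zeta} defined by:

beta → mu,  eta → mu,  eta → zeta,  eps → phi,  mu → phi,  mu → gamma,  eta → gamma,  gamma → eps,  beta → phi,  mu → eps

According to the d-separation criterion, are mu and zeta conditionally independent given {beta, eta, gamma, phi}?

Yes

There are 5 undirected paths between mu and zeta; checking each against the conditioning set {beta, eta, gamma, phi}:
Path 1: mu → eps ← gamma ← eta → zeta
  gamma is a chain here and gamma is conditioned on, so the path is blocked at gamma.
Path 2: mu ← eta → zeta
  eta is a fork here and eta is conditioned on, so the path is blocked at eta.
Path 3: mu ← beta → phi ← eps ← gamma ← eta → zeta
  beta is a fork here and beta is conditioned on, so the path is blocked at beta.
Path 4: mu → gamma ← eta → zeta
  eta is a fork here and eta is conditioned on, so the path is blocked at eta.
Path 5: mu → phi ← eps ← gamma ← eta → zeta
  gamma is a chain here and gamma is conditioned on, so the path is blocked at gamma.
Every path is blocked, so mu and zeta are d-separated given {beta, eta, gamma, phi}.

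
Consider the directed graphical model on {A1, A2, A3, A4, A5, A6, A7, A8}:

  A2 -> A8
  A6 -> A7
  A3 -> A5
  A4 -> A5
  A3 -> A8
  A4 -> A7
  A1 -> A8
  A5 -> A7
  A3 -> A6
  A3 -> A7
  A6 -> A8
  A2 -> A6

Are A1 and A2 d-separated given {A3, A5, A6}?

Yes

There are 6 undirected paths between A1 and A2; checking each against the conditioning set {A3, A5, A6}:
Path 1: A1 → A8 ← A2
  A8 is a collider here and neither A8 nor any of its descendants is conditioned on, so the collider stays closed — the path is blocked at A8.
Path 2: A1 → A8 ← A3 → A5 ← A4 → A7 ← A6 ← A2
  A8 is a collider here and neither A8 nor any of its descendants is conditioned on, so the collider stays closed — the path is blocked at A8.
Path 3: A1 → A8 ← A3 → A5 → A7 ← A6 ← A2
  A8 is a collider here and neither A8 nor any of its descendants is conditioned on, so the collider stays closed — the path is blocked at A8.
Path 4: A1 → A8 ← A3 → A7 ← A6 ← A2
  A8 is a collider here and neither A8 nor any of its descendants is conditioned on, so the collider stays closed — the path is blocked at A8.
Path 5: A1 → A8 ← A3 → A6 ← A2
  A8 is a collider here and neither A8 nor any of its descendants is conditioned on, so the collider stays closed — the path is blocked at A8.
Path 6: A1 → A8 ← A6 ← A2
  A8 is a collider here and neither A8 nor any of its descendants is conditioned on, so the collider stays closed — the path is blocked at A8.
Since every path is blocked, d-separation holds.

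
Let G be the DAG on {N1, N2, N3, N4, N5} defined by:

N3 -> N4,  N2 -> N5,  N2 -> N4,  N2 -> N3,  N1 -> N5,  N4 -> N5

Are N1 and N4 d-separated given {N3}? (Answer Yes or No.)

Yes

Enumerating the 3 paths from N1 to N4 and testing each for blocking by {N3}:
Path 1: N1 → N5 ← N4
  N5 is a collider here and neither N5 nor any of its descendants is conditioned on, so the collider stays closed — the path is blocked at N5.
Path 2: N1 → N5 ← N2 → N3 → N4
  N5 is a collider here and neither N5 nor any of its descendants is conditioned on, so the collider stays closed — the path is blocked at N5.
Path 3: N1 → N5 ← N2 → N4
  N5 is a collider here and neither N5 nor any of its descendants is conditioned on, so the collider stays closed — the path is blocked at N5.
Every path is blocked, so N1 and N4 are d-separated given {N3}.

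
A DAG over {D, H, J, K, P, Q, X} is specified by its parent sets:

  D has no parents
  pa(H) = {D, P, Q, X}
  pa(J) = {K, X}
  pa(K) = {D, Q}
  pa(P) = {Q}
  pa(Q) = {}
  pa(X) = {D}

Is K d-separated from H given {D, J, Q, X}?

We examine all 6 paths between K and H:
Path 1: K ← D → H
  D is a fork here and D is conditioned on, so the path is blocked at D.
Path 2: K ← D → X → H
  D is a fork here and D is conditioned on, so the path is blocked at D.
Path 3: K → J ← X → H
  X is a fork here and X is conditioned on, so the path is blocked at X.
Path 4: K → J ← X ← D → H
  X is a chain here and X is conditioned on, so the path is blocked at X.
Path 5: K ← Q → H
  Q is a fork here and Q is conditioned on, so the path is blocked at Q.
Path 6: K ← Q → P → H
  Q is a fork here and Q is conditioned on, so the path is blocked at Q.
Since every path is blocked, d-separation holds.

Yes — K and H are d-separated given {D, J, Q, X}.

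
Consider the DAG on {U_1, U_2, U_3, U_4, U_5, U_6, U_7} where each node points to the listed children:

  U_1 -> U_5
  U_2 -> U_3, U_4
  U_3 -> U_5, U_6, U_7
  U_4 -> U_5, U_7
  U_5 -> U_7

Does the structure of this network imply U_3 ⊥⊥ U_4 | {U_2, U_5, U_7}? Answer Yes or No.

Enumerating the 5 paths from U_3 to U_4 and testing each for blocking by {U_2, U_5, U_7}:
  1. U_3 → U_5 ← U_4 — U_5:collider[open] ⇒ active
  2. U_3 → U_5 → U_7 ← U_4 — U_5:chain[blocks]; U_7:collider[open] ⇒ blocked
  3. U_3 ← U_2 → U_4 — U_2:fork[blocks] ⇒ blocked
  4. U_3 → U_7 ← U_4 — U_7:collider[open] ⇒ active
  5. U_3 → U_7 ← U_5 ← U_4 — U_7:collider[open]; U_5:chain[blocks] ⇒ blocked
Because an active path exists, U_3 and U_4 are not d-separated.

No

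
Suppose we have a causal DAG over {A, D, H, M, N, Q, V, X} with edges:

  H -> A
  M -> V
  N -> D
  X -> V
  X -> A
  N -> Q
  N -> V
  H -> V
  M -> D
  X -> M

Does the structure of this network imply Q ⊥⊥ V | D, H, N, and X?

4 paths connect Q and V; each must be blocked for d-separation to hold:
Path 1: Q ← N → V
  N is a fork here and N is conditioned on, so the path is blocked at N.
Path 2: Q ← N → D ← M ← X → A ← H → V
  N is a fork here and N is conditioned on, so the path is blocked at N.
Path 3: Q ← N → D ← M ← X → V
  N is a fork here and N is conditioned on, so the path is blocked at N.
Path 4: Q ← N → D ← M → V
  N is a fork here and N is conditioned on, so the path is blocked at N.
Since every path is blocked, d-separation holds.

Yes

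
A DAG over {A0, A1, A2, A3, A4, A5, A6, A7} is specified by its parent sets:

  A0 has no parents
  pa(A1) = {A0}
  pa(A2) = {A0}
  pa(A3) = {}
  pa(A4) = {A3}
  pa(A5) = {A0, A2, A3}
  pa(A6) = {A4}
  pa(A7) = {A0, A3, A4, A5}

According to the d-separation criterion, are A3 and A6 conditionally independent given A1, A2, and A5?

There are 5 undirected paths between A3 and A6; checking each against the conditioning set {A1, A2, A5}:
  1. A3 → A4 → A6 — A4:chain[open] ⇒ active
  2. A3 → A7 ← A4 → A6 — A7:collider[blocks]; A4:fork[open] ⇒ blocked
  3. A3 → A5 → A7 ← A4 → A6 — A5:chain[blocks]; A7:collider[blocks]; A4:fork[open] ⇒ blocked
  4. A3 → A5 ← A2 ← A0 → A7 ← A4 → A6 — A5:collider[open]; A2:chain[blocks]; A0:fork[open]; A7:collider[blocks]; A4:fork[open] ⇒ blocked
  5. A3 → A5 ← A0 → A7 ← A4 → A6 — A5:collider[open]; A0:fork[open]; A7:collider[blocks]; A4:fork[open] ⇒ blocked
At least one path is unblocked, so d-separation fails.

No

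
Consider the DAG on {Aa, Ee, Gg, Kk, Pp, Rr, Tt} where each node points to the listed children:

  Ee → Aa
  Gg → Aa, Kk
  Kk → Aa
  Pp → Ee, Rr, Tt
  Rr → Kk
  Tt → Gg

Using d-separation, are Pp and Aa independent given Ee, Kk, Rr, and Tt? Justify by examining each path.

5 paths connect Pp and Aa; each must be blocked for d-separation to hold:
  1. Pp → Tt → Gg → Aa — Tt:chain[blocks]; Gg:chain[open] ⇒ blocked
  2. Pp → Tt → Gg → Kk → Aa — Tt:chain[blocks]; Gg:chain[open]; Kk:chain[blocks] ⇒ blocked
  3. Pp → Rr → Kk → Aa — Rr:chain[blocks]; Kk:chain[blocks] ⇒ blocked
  4. Pp → Rr → Kk ← Gg → Aa — Rr:chain[blocks]; Kk:collider[open]; Gg:fork[open] ⇒ blocked
  5. Pp → Ee → Aa — Ee:chain[blocks] ⇒ blocked
Every path is blocked, so Pp and Aa are d-separated given {Ee, Kk, Rr, Tt}.

Yes — Pp and Aa are d-separated given {Ee, Kk, Rr, Tt}.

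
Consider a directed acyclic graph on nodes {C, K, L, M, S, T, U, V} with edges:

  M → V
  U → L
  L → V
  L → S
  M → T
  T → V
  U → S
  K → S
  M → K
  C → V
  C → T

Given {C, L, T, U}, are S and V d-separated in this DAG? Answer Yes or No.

5 paths connect S and V; each must be blocked for d-separation to hold:
Path 1: S ← U → L → V
  U is a fork here and U is conditioned on, so the path is blocked at U.
Path 2: S ← K ← M → V
  K is a chain and K is not conditioned on; M is a fork and M is not conditioned on — no node blocks this path, so it is active.
Path 3: S ← K ← M → T → V
  T is a chain here and T is conditioned on, so the path is blocked at T.
Path 4: S ← K ← M → T ← C → V
  C is a fork here and C is conditioned on, so the path is blocked at C.
Path 5: S ← L → V
  L is a fork here and L is conditioned on, so the path is blocked at L.
At least one path is unblocked, so d-separation fails.

No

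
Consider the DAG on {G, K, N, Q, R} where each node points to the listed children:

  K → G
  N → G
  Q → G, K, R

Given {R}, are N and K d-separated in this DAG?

Enumerating the 2 paths from N to K and testing each for blocking by {R}:
  1. N → G ← Q → K — G:collider[blocks]; Q:fork[open] ⇒ blocked
  2. N → G ← K — G:collider[blocks] ⇒ blocked
Every path is blocked, so N and K are d-separated given {R}.

Yes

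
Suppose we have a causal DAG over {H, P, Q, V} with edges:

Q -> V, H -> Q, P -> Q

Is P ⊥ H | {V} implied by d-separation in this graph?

There is one path between P and H:
Path 1: P → Q ← H
  Q is a collider and its descendant V is conditioned on, which opens it — no node blocks this path, so it is active.
Since the path P → Q ← H is active, P and H are not d-separated given {V}.

No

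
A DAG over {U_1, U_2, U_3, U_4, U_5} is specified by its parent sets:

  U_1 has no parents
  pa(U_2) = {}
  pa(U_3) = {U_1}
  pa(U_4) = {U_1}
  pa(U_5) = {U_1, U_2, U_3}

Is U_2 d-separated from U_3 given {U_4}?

Yes

We examine all 2 paths between U_2 and U_3:
Path 1: U_2 → U_5 ← U_3
  U_5 is a collider here and neither U_5 nor any of its descendants is conditioned on, so the collider stays closed — the path is blocked at U_5.
Path 2: U_2 → U_5 ← U_1 → U_3
  U_5 is a collider here and neither U_5 nor any of its descendants is conditioned on, so the collider stays closed — the path is blocked at U_5.
All paths are blocked; U_2 ⊥ U_3 | {U_4} holds.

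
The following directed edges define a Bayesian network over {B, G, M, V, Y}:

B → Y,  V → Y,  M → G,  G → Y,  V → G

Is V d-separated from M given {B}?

There are 2 undirected paths between V and M; checking each against the conditioning set {B}:
Path 1: V → G ← M
  G is a collider here and neither G nor any of its descendants is conditioned on, so the collider stays closed — the path is blocked at G.
Path 2: V → Y ← G ← M
  Y is a collider here and neither Y nor any of its descendants is conditioned on, so the collider stays closed — the path is blocked at Y.
Every path is blocked, so V and M are d-separated given {B}.

Yes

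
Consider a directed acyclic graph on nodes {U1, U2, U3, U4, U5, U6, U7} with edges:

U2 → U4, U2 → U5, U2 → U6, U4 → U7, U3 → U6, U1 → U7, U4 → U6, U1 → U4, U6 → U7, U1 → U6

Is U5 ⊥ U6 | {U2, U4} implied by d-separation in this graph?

Yes

6 paths connect U5 and U6; each must be blocked for d-separation to hold:
Path 1: U5 ← U2 → U6
  U2 is a fork here and U2 is conditioned on, so the path is blocked at U2.
Path 2: U5 ← U2 → U4 → U6
  U2 is a fork here and U2 is conditioned on, so the path is blocked at U2.
Path 3: U5 ← U2 → U4 ← U1 → U6
  U2 is a fork here and U2 is conditioned on, so the path is blocked at U2.
Path 4: U5 ← U2 → U4 ← U1 → U7 ← U6
  U2 is a fork here and U2 is conditioned on, so the path is blocked at U2.
Path 5: U5 ← U2 → U4 → U7 ← U6
  U2 is a fork here and U2 is conditioned on, so the path is blocked at U2.
Path 6: U5 ← U2 → U4 → U7 ← U1 → U6
  U2 is a fork here and U2 is conditioned on, so the path is blocked at U2.
Every path is blocked, so U5 and U6 are d-separated given {U2, U4}.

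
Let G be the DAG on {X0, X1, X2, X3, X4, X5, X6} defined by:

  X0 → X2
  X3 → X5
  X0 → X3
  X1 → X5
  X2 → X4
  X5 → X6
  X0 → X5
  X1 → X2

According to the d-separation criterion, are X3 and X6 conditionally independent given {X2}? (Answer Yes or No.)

We examine all 3 paths between X3 and X6:
  1. X3 → X5 → X6 — X5:chain[open] ⇒ active
  2. X3 ← X0 → X5 → X6 — X0:fork[open]; X5:chain[open] ⇒ active
  3. X3 ← X0 → X2 ← X1 → X5 → X6 — X0:fork[open]; X2:collider[open]; X1:fork[open]; X5:chain[open] ⇒ active
Because an active path exists, X3 and X6 are not d-separated.

No — X3 and X6 are not d-separated given {X2}.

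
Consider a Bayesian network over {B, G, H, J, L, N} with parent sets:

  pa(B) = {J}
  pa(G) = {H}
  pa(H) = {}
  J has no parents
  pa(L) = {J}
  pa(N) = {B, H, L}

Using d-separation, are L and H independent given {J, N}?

No

We examine all 2 paths between L and H:
Path 1: L → N ← H
  N is a collider and N is conditioned on, which opens it — no node blocks this path, so it is active.
Path 2: L ← J → B → N ← H
  J is a fork here and J is conditioned on, so the path is blocked at J.
Because an active path exists, L and H are not d-separated.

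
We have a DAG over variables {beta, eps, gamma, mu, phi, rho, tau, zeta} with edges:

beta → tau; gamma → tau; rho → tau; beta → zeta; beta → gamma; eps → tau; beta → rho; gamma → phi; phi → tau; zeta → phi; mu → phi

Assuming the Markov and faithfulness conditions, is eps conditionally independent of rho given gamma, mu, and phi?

Yes

There are 6 undirected paths between eps and rho; checking each against the conditioning set {gamma, mu, phi}:
Path 1: eps → tau ← rho
  tau is a collider here and neither tau nor any of its descendants is conditioned on, so the collider stays closed — the path is blocked at tau.
Path 2: eps → tau ← gamma ← beta → rho
  tau is a collider here and neither tau nor any of its descendants is conditioned on, so the collider stays closed — the path is blocked at tau.
Path 3: eps → tau ← gamma → phi ← zeta ← beta → rho
  tau is a collider here and neither tau nor any of its descendants is conditioned on, so the collider stays closed — the path is blocked at tau.
Path 4: eps → tau ← beta → rho
  tau is a collider here and neither tau nor any of its descendants is conditioned on, so the collider stays closed — the path is blocked at tau.
Path 5: eps → tau ← phi ← gamma ← beta → rho
  tau is a collider here and neither tau nor any of its descendants is conditioned on, so the collider stays closed — the path is blocked at tau.
Path 6: eps → tau ← phi ← zeta ← beta → rho
  tau is a collider here and neither tau nor any of its descendants is conditioned on, so the collider stays closed — the path is blocked at tau.
All paths are blocked; eps ⊥ rho | {gamma, mu, phi} holds.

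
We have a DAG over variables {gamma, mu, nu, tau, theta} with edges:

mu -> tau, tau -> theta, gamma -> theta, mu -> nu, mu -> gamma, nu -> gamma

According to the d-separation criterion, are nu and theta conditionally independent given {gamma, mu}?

Enumerating the 4 paths from nu to theta and testing each for blocking by {gamma, mu}:
Path 1: nu → gamma ← mu → tau → theta
  mu is a fork here and mu is conditioned on, so the path is blocked at mu.
Path 2: nu → gamma → theta
  gamma is a chain here and gamma is conditioned on, so the path is blocked at gamma.
Path 3: nu ← mu → gamma → theta
  mu is a fork here and mu is conditioned on, so the path is blocked at mu.
Path 4: nu ← mu → tau → theta
  mu is a fork here and mu is conditioned on, so the path is blocked at mu.
Every path is blocked, so nu and theta are d-separated given {gamma, mu}.

Yes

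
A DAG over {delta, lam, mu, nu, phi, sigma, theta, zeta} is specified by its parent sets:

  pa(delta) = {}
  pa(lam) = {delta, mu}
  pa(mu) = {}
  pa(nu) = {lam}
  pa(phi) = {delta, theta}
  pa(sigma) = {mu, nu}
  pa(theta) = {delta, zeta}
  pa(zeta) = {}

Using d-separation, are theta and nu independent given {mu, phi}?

We examine all 4 paths between theta and nu:
Path 1: theta ← delta → lam → nu
  delta is a fork and delta is not conditioned on; lam is a chain and lam is not conditioned on — no node blocks this path, so it is active.
Path 2: theta ← delta → lam ← mu → sigma ← nu
  lam is a collider here and neither lam nor any of its descendants is conditioned on, so the collider stays closed — the path is blocked at lam.
Path 3: theta → phi ← delta → lam → nu
  phi is a collider and phi is conditioned on, which opens it; delta is a fork and delta is not conditioned on; lam is a chain and lam is not conditioned on — no node blocks this path, so it is active.
Path 4: theta → phi ← delta → lam ← mu → sigma ← nu
  lam is a collider here and neither lam nor any of its descendants is conditioned on, so the collider stays closed — the path is blocked at lam.
At least one path is unblocked, so d-separation fails.

No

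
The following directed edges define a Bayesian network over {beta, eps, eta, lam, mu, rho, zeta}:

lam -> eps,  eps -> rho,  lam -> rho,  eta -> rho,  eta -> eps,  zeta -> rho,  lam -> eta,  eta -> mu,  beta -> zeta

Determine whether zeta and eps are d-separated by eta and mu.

Yes

We examine all 5 paths between zeta and eps:
Path 1: zeta → rho ← eta → eps
  rho is a collider here and neither rho nor any of its descendants is conditioned on, so the collider stays closed — the path is blocked at rho.
Path 2: zeta → rho ← eta ← lam → eps
  rho is a collider here and neither rho nor any of its descendants is conditioned on, so the collider stays closed — the path is blocked at rho.
Path 3: zeta → rho ← eps
  rho is a collider here and neither rho nor any of its descendants is conditioned on, so the collider stays closed — the path is blocked at rho.
Path 4: zeta → rho ← lam → eta → eps
  rho is a collider here and neither rho nor any of its descendants is conditioned on, so the collider stays closed — the path is blocked at rho.
Path 5: zeta → rho ← lam → eps
  rho is a collider here and neither rho nor any of its descendants is conditioned on, so the collider stays closed — the path is blocked at rho.
Every path is blocked, so zeta and eps are d-separated given {eta, mu}.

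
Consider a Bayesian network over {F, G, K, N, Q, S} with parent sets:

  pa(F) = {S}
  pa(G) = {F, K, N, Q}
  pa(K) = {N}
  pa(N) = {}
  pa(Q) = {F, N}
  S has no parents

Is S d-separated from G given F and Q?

Yes

We examine all 4 paths between S and G:
Path 1: S → F → G
  F is a chain here and F is conditioned on, so the path is blocked at F.
Path 2: S → F → Q → G
  F is a chain here and F is conditioned on, so the path is blocked at F.
Path 3: S → F → Q ← N → G
  F is a chain here and F is conditioned on, so the path is blocked at F.
Path 4: S → F → Q ← N → K → G
  F is a chain here and F is conditioned on, so the path is blocked at F.
All paths are blocked; S ⊥ G | {F, Q} holds.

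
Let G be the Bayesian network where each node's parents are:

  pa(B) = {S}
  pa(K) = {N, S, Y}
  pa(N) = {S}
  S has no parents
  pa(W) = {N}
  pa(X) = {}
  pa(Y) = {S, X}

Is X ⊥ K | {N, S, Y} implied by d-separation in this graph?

Yes

There are 3 undirected paths between X and K; checking each against the conditioning set {N, S, Y}:
  1. X → Y ← S → N → K — Y:collider[open]; S:fork[blocks]; N:chain[blocks] ⇒ blocked
  2. X → Y ← S → K — Y:collider[open]; S:fork[blocks] ⇒ blocked
  3. X → Y → K — Y:chain[blocks] ⇒ blocked
Every path is blocked, so X and K are d-separated given {N, S, Y}.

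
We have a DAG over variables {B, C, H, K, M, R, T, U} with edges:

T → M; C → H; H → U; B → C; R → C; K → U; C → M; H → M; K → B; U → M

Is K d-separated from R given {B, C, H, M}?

There are 5 undirected paths between K and R; checking each against the conditioning set {B, C, H, M}:
Path 1: K → U → M ← C ← R
  C is a chain here and C is conditioned on, so the path is blocked at C.
Path 2: K → U → M ← H ← C ← R
  H is a chain here and H is conditioned on, so the path is blocked at H.
Path 3: K → U ← H ← C ← R
  H is a chain here and H is conditioned on, so the path is blocked at H.
Path 4: K → U ← H → M ← C ← R
  H is a fork here and H is conditioned on, so the path is blocked at H.
Path 5: K → B → C ← R
  B is a chain here and B is conditioned on, so the path is blocked at B.
Every path is blocked, so K and R are d-separated given {B, C, H, M}.

Yes — K and R are d-separated given {B, C, H, M}.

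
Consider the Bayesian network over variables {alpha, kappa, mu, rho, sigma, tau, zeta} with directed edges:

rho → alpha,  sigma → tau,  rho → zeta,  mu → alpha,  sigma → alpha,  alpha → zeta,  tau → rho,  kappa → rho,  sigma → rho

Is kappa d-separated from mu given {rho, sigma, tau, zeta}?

Enumerating the 4 paths from kappa to mu and testing each for blocking by {rho, sigma, tau, zeta}:
Path 1: kappa → rho ← tau ← sigma → alpha ← mu
  tau is a chain here and tau is conditioned on, so the path is blocked at tau.
Path 2: kappa → rho ← sigma → alpha ← mu
  sigma is a fork here and sigma is conditioned on, so the path is blocked at sigma.
Path 3: kappa → rho → alpha ← mu
  rho is a chain here and rho is conditioned on, so the path is blocked at rho.
Path 4: kappa → rho → zeta ← alpha ← mu
  rho is a chain here and rho is conditioned on, so the path is blocked at rho.
All paths are blocked; kappa ⊥ mu | {rho, sigma, tau, zeta} holds.

Yes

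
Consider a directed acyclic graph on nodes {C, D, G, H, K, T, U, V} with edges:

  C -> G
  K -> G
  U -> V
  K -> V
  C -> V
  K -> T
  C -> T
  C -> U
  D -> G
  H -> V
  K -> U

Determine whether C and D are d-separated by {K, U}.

Enumerating the 6 paths from C to D and testing each for blocking by {K, U}:
Path 1: C → U ← K → G ← D
  K is a fork here and K is conditioned on, so the path is blocked at K.
Path 2: C → U → V ← K → G ← D
  U is a chain here and U is conditioned on, so the path is blocked at U.
Path 3: C → T ← K → G ← D
  T is a collider here and neither T nor any of its descendants is conditioned on, so the collider stays closed — the path is blocked at T.
Path 4: C → G ← D
  G is a collider here and neither G nor any of its descendants is conditioned on, so the collider stays closed — the path is blocked at G.
Path 5: C → V ← U ← K → G ← D
  V is a collider here and neither V nor any of its descendants is conditioned on, so the collider stays closed — the path is blocked at V.
Path 6: C → V ← K → G ← D
  V is a collider here and neither V nor any of its descendants is conditioned on, so the collider stays closed — the path is blocked at V.
All paths are blocked; C ⊥ D | {K, U} holds.

Yes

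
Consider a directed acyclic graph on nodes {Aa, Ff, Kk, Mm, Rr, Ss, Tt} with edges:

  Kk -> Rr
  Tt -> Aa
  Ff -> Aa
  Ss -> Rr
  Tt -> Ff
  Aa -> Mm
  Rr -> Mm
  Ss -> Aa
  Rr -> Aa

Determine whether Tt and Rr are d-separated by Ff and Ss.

Enumerating the 6 paths from Tt to Rr and testing each for blocking by {Ff, Ss}:
Path 1: Tt → Ff → Aa ← Ss → Rr
  Ff is a chain here and Ff is conditioned on, so the path is blocked at Ff.
Path 2: Tt → Ff → Aa → Mm ← Rr
  Ff is a chain here and Ff is conditioned on, so the path is blocked at Ff.
Path 3: Tt → Ff → Aa ← Rr
  Ff is a chain here and Ff is conditioned on, so the path is blocked at Ff.
Path 4: Tt → Aa ← Ss → Rr
  Aa is a collider here and neither Aa nor any of its descendants is conditioned on, so the collider stays closed — the path is blocked at Aa.
Path 5: Tt → Aa → Mm ← Rr
  Mm is a collider here and neither Mm nor any of its descendants is conditioned on, so the collider stays closed — the path is blocked at Mm.
Path 6: Tt → Aa ← Rr
  Aa is a collider here and neither Aa nor any of its descendants is conditioned on, so the collider stays closed — the path is blocked at Aa.
Every path is blocked, so Tt and Rr are d-separated given {Ff, Ss}.

Yes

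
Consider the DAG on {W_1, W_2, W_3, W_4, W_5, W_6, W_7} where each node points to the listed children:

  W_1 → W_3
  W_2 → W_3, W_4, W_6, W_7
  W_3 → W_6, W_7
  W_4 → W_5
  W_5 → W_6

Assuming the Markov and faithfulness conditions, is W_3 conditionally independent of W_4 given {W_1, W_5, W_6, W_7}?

No

Enumerating the 6 paths from W_3 to W_4 and testing each for blocking by {W_1, W_5, W_6, W_7}:
Path 1: W_3 ← W_2 → W_6 ← W_5 ← W_4
  W_5 is a chain here and W_5 is conditioned on, so the path is blocked at W_5.
Path 2: W_3 ← W_2 → W_4
  W_2 is a fork and W_2 is not conditioned on — no node blocks this path, so it is active.
Path 3: W_3 → W_6 ← W_5 ← W_4
  W_5 is a chain here and W_5 is conditioned on, so the path is blocked at W_5.
Path 4: W_3 → W_6 ← W_2 → W_4
  W_6 is a collider and W_6 is conditioned on, which opens it; W_2 is a fork and W_2 is not conditioned on — no node blocks this path, so it is active.
Path 5: W_3 → W_7 ← W_2 → W_6 ← W_5 ← W_4
  W_5 is a chain here and W_5 is conditioned on, so the path is blocked at W_5.
Path 6: W_3 → W_7 ← W_2 → W_4
  W_7 is a collider and W_7 is conditioned on, which opens it; W_2 is a fork and W_2 is not conditioned on — no node blocks this path, so it is active.
Since the path W_3 ← W_2 → W_4 is active, W_3 and W_4 are not d-separated given {W_1, W_5, W_6, W_7}.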